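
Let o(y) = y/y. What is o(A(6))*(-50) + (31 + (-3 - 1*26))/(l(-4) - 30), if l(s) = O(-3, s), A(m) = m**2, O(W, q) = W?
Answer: -1652/33 ≈ -50.061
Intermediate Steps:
l(s) = -3
o(y) = 1
o(A(6))*(-50) + (31 + (-3 - 1*26))/(l(-4) - 30) = 1*(-50) + (31 + (-3 - 1*26))/(-3 - 30) = -50 + (31 + (-3 - 26))/(-33) = -50 + (31 - 29)*(-1/33) = -50 + 2*(-1/33) = -50 - 2/33 = -1652/33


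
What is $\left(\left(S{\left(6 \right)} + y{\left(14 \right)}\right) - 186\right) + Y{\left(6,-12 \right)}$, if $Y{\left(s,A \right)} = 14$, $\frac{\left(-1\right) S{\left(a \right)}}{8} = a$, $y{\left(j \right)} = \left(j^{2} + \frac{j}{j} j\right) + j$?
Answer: $4$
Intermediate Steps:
$y{\left(j \right)} = j^{2} + 2 j$ ($y{\left(j \right)} = \left(j^{2} + 1 j\right) + j = \left(j^{2} + j\right) + j = \left(j + j^{2}\right) + j = j^{2} + 2 j$)
$S{\left(a \right)} = - 8 a$
$\left(\left(S{\left(6 \right)} + y{\left(14 \right)}\right) - 186\right) + Y{\left(6,-12 \right)} = \left(\left(\left(-8\right) 6 + 14 \left(2 + 14\right)\right) - 186\right) + 14 = \left(\left(-48 + 14 \cdot 16\right) - 186\right) + 14 = \left(\left(-48 + 224\right) - 186\right) + 14 = \left(176 - 186\right) + 14 = -10 + 14 = 4$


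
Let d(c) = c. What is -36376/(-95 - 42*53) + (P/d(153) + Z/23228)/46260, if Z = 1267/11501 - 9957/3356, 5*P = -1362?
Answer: 54958012238927188699259/3506648880260877595200 ≈ 15.673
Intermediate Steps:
P = -1362/5 (P = (⅕)*(-1362) = -1362/5 ≈ -272.40)
Z = -15751915/5513908 (Z = 1267*(1/11501) - 9957*1/3356 = 181/1643 - 9957/3356 = -15751915/5513908 ≈ -2.8568)
-36376/(-95 - 42*53) + (P/d(153) + Z/23228)/46260 = -36376/(-95 - 42*53) + (-1362/5/153 - 15751915/5513908/23228)/46260 = -36376/(-95 - 2226) + (-1362/5*1/153 - 15751915/5513908*1/23228)*(1/46260) = -36376/(-2321) + (-454/255 - 15751915/128077055024)*(1/46260) = -36376*(-1/2321) - 58150999719221/32659649031120*1/46260 = 36376/2321 - 58150999719221/1510835364179611200 = 54958012238927188699259/3506648880260877595200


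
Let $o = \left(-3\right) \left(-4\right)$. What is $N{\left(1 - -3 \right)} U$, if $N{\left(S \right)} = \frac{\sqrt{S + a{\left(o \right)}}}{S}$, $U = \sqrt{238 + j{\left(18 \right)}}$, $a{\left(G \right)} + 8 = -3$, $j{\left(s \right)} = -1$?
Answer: $\frac{i \sqrt{1659}}{4} \approx 10.183 i$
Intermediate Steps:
$o = 12$
$a{\left(G \right)} = -11$ ($a{\left(G \right)} = -8 - 3 = -11$)
$U = \sqrt{237}$ ($U = \sqrt{238 - 1} = \sqrt{237} \approx 15.395$)
$N{\left(S \right)} = \frac{\sqrt{-11 + S}}{S}$ ($N{\left(S \right)} = \frac{\sqrt{S - 11}}{S} = \frac{\sqrt{-11 + S}}{S}$)
$N{\left(1 - -3 \right)} U = \frac{\sqrt{-11 + \left(1 - -3\right)}}{1 - -3} \sqrt{237} = \frac{\sqrt{-11 + \left(1 + 3\right)}}{1 + 3} \sqrt{237} = \frac{\sqrt{-11 + 4}}{4} \sqrt{237} = \frac{\sqrt{-7}}{4} \sqrt{237} = \frac{i \sqrt{7}}{4} \sqrt{237} = \frac{i \sqrt{1659}}{4}$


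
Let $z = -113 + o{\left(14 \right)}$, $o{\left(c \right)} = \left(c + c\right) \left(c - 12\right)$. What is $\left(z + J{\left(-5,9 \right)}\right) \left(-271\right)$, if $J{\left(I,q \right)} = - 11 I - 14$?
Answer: $4336$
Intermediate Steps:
$J{\left(I,q \right)} = -14 - 11 I$
$o{\left(c \right)} = 2 c \left(-12 + c\right)$
$z = -57$ ($z = -113 + 2 \cdot 14 \left(-12 + 14\right) = -113 + 2 \cdot 14 \cdot 2 = -113 + 56 = -57$)
$\left(z + J{\left(-5,9 \right)}\right) \left(-271\right) = \left(-57 - -41\right) \left(-271\right) = \left(-57 + \left(-14 + 55\right)\right) \left(-271\right) = \left(-57 + 41\right) \left(-271\right) = \left(-16\right) \left(-271\right) = 4336$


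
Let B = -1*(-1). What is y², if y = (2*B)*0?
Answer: 0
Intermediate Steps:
B = 1
y = 0 (y = (2*1)*0 = 2*0 = 0)
y² = 0² = 0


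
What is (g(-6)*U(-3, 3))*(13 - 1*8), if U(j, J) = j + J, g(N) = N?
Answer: 0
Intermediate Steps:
U(j, J) = J + j
(g(-6)*U(-3, 3))*(13 - 1*8) = (-6*(3 - 3))*(13 - 1*8) = (-6*0)*(13 - 8) = 0*5 = 0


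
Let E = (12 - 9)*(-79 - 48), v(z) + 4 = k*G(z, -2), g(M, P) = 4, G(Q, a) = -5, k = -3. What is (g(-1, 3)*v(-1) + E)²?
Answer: 113569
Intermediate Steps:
v(z) = 11 (v(z) = -4 - 3*(-5) = -4 + 15 = 11)
E = -381 (E = 3*(-127) = -381)
(g(-1, 3)*v(-1) + E)² = (4*11 - 381)² = (44 - 381)² = (-337)² = 113569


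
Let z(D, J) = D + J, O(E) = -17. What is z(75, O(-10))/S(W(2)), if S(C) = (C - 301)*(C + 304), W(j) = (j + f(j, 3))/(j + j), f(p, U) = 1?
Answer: -928/1464019 ≈ -0.00063387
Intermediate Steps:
W(j) = (1 + j)/(2*j) (W(j) = (j + 1)/(j + j) = (1 + j)/((2*j)) = (1 + j)*(1/(2*j)) = (1 + j)/(2*j))
S(C) = (-301 + C)*(304 + C)
z(75, O(-10))/S(W(2)) = (75 - 17)/(-91504 + ((½)*(1 + 2)/2)² + 3*((½)*(1 + 2)/2)) = 58/(-91504 + ((½)*(½)*3)² + 3*((½)*(½)*3)) = 58/(-91504 + (¾)² + 3*(¾)) = 58/(-91504 + 9/16 + 9/4) = 58/(-1464019/16) = 58*(-16/1464019) = -928/1464019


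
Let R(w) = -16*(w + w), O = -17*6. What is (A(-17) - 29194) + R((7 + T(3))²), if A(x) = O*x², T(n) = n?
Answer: -61872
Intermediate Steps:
O = -102
A(x) = -102*x²
R(w) = -32*w
(A(-17) - 29194) + R((7 + T(3))²) = (-102*(-17)² - 29194) - 32*(7 + 3)² = (-102*289 - 29194) - 32*10² = (-29478 - 29194) - 32*100 = -58672 - 3200 = -61872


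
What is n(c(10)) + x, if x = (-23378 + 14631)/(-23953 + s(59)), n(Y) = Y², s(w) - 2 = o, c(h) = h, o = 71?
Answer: 2396747/23880 ≈ 100.37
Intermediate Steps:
s(w) = 73 (s(w) = 2 + 71 = 73)
x = 8747/23880 (x = (-23378 + 14631)/(-23953 + 73) = -8747/(-23880) = -8747*(-1/23880) = 8747/23880 ≈ 0.36629)
n(c(10)) + x = 10² + 8747/23880 = 100 + 8747/23880 = 2396747/23880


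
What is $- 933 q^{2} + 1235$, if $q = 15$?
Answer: $-208690$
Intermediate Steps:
$- 933 q^{2} + 1235 = - 933 \cdot 15^{2} + 1235 = \left(-933\right) 225 + 1235 = -209925 + 1235 = -208690$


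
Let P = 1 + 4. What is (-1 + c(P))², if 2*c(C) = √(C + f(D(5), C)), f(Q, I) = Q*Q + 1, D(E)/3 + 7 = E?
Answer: 23/2 - √42 ≈ 5.0193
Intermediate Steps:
D(E) = -21 + 3*E
f(Q, I) = 1 + Q² (f(Q, I) = Q² + 1 = 1 + Q²)
P = 5
c(C) = √(37 + C)/2 (c(C) = √(C + (1 + (-21 + 3*5)²))/2 = √(C + (1 + (-21 + 15)²))/2 = √(C + (1 + (-6)²))/2 = √(C + (1 + 36))/2 = √(C + 37)/2 = √(37 + C)/2)
(-1 + c(P))² = (-1 + √(37 + 5)/2)² = (-1 + √42/2)²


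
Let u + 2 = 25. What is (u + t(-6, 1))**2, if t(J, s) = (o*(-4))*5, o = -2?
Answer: 3969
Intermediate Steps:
t(J, s) = 40 (t(J, s) = -2*(-4)*5 = 8*5 = 40)
u = 23 (u = -2 + 25 = 23)
(u + t(-6, 1))**2 = (23 + 40)**2 = 63**2 = 3969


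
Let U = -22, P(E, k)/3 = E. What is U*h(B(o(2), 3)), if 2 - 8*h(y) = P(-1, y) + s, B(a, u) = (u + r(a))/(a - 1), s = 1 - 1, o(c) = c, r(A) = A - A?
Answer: -55/4 ≈ -13.750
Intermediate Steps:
P(E, k) = 3*E
r(A) = 0
s = 0
B(a, u) = u/(-1 + a) (B(a, u) = (u + 0)/(a - 1) = u/(-1 + a))
h(y) = 5/8 (h(y) = ¼ - (3*(-1) + 0)/8 = ¼ - (-3 + 0)/8 = ¼ - ⅛*(-3) = ¼ + 3/8 = 5/8)
U*h(B(o(2), 3)) = -22*5/8 = -55/4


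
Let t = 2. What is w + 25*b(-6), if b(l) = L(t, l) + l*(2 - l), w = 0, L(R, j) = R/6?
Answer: -3575/3 ≈ -1191.7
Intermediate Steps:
L(R, j) = R/6 (L(R, j) = R*(⅙) = R/6)
b(l) = ⅓ + l*(2 - l) (b(l) = (⅙)*2 + l*(2 - l) = ⅓ + l*(2 - l))
w + 25*b(-6) = 0 + 25*(⅓ - 1*(-6)² + 2*(-6)) = 0 + 25*(⅓ - 1*36 - 12) = 0 + 25*(⅓ - 36 - 12) = 0 + 25*(-143/3) = 0 - 3575/3 = -3575/3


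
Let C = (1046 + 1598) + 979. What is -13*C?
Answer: -47099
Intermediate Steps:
C = 3623 (C = 2644 + 979 = 3623)
-13*C = -13*3623 = -47099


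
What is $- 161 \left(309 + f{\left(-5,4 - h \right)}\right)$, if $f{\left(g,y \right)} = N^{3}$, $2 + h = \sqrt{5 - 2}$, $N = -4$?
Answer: $-39445$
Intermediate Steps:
$h = -2 + \sqrt{3}$ ($h = -2 + \sqrt{5 - 2} = -2 + \sqrt{3} \approx -0.26795$)
$f{\left(g,y \right)} = -64$ ($f{\left(g,y \right)} = \left(-4\right)^{3} = -64$)
$- 161 \left(309 + f{\left(-5,4 - h \right)}\right) = - 161 \left(309 - 64\right) = \left(-161\right) 245 = -39445$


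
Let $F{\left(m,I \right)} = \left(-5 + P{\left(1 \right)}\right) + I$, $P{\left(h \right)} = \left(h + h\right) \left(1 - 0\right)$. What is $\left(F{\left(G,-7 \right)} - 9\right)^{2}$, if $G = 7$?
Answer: $361$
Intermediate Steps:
$P{\left(h \right)} = 2 h$ ($P{\left(h \right)} = 2 h \left(1 + 0\right) = 2 h 1 = 2 h$)
$F{\left(m,I \right)} = -3 + I$ ($F{\left(m,I \right)} = \left(-5 + 2 \cdot 1\right) + I = \left(-5 + 2\right) + I = -3 + I$)
$\left(F{\left(G,-7 \right)} - 9\right)^{2} = \left(\left(-3 - 7\right) - 9\right)^{2} = \left(-10 - 9\right)^{2} = \left(-19\right)^{2} = 361$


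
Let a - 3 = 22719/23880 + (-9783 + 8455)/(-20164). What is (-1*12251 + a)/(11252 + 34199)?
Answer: -491426839067/1823783188360 ≈ -0.26945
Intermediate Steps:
a = 161197293/40126360 (a = 3 + (22719/23880 + (-9783 + 8455)/(-20164)) = 3 + (22719*(1/23880) - 1328*(-1/20164)) = 3 + (7573/7960 + 332/5041) = 3 + 40818213/40126360 = 161197293/40126360 ≈ 4.0172)
(-1*12251 + a)/(11252 + 34199) = (-1*12251 + 161197293/40126360)/(11252 + 34199) = (-12251 + 161197293/40126360)/45451 = -491426839067/40126360*1/45451 = -491426839067/1823783188360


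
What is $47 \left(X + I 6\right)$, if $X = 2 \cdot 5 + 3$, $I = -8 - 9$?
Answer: $-4183$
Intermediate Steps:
$I = -17$
$X = 13$ ($X = 10 + 3 = 13$)
$47 \left(X + I 6\right) = 47 \left(13 - 102\right) = 47 \left(-89\right) = -4183$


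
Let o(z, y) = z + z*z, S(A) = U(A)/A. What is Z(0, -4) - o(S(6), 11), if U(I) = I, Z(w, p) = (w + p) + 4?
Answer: -2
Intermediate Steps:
Z(w, p) = 4 + p + w (Z(w, p) = (p + w) + 4 = 4 + p + w)
S(A) = 1 (S(A) = A/A = 1)
o(z, y) = z + z**2
Z(0, -4) - o(S(6), 11) = (4 - 4 + 0) - (1 + 1) = 0 - 2 = -2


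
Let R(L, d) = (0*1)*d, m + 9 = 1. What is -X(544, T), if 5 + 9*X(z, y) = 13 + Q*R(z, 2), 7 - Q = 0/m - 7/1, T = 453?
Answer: -8/9 ≈ -0.88889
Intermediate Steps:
m = -8 (m = -9 + 1 = -8)
R(L, d) = 0 (R(L, d) = 0*d = 0)
Q = 14 (Q = 7 - (0/(-8) - 7/1) = 7 - (0*(-⅛) - 7*1) = 7 - (0 - 7) = 7 - 1*(-7) = 7 + 7 = 14)
X(z, y) = 8/9 (X(z, y) = -5/9 + (13 + 14*0)/9 = -5/9 + (13 + 0)/9 = -5/9 + (⅑)*13 = -5/9 + 13/9 = 8/9)
-X(544, T) = -1*8/9 = -8/9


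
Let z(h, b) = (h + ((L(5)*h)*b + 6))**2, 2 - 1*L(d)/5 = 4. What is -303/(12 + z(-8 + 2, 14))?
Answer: -101/235204 ≈ -0.00042941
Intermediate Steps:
L(d) = -10 (L(d) = 10 - 5*4 = 10 - 20 = -10)
z(h, b) = (6 + h - 10*b*h)**2 (z(h, b) = (h + ((-10*h)*b + 6))**2 = (h + (-10*b*h + 6))**2 = (h + (6 - 10*b*h))**2 = (6 + h - 10*b*h)**2)
-303/(12 + z(-8 + 2, 14)) = -303/(12 + (6 + (-8 + 2) - 10*14*(-8 + 2))**2) = -303/(12 + (6 - 6 - 10*14*(-6))**2) = -303/(12 + (6 - 6 + 840)**2) = -303/(12 + 840**2) = -303/(12 + 705600) = -303/705612 = (1/705612)*(-303) = -101/235204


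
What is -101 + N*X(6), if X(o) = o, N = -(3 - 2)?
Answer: -107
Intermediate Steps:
N = -1 (N = -1*1 = -1)
-101 + N*X(6) = -101 - 1*6 = -101 - 6 = -107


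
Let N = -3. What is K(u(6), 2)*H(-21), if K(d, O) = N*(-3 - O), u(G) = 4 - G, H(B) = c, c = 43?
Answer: 645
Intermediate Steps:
H(B) = 43
K(d, O) = 9 + 3*O (K(d, O) = -3*(-3 - O) = 9 + 3*O)
K(u(6), 2)*H(-21) = (9 + 3*2)*43 = (9 + 6)*43 = 15*43 = 645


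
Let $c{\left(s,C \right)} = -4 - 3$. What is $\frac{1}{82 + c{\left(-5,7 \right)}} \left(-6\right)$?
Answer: $- \frac{2}{25} \approx -0.08$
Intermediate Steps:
$c{\left(s,C \right)} = -7$ ($c{\left(s,C \right)} = -4 - 3 = -7$)
$\frac{1}{82 + c{\left(-5,7 \right)}} \left(-6\right) = \frac{1}{82 - 7} \left(-6\right) = \frac{1}{75} \left(-6\right) = - \frac{2}{25}$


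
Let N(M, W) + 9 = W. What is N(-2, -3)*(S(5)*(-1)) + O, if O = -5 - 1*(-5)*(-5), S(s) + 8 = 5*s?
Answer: 174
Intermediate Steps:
S(s) = -8 + 5*s
N(M, W) = -9 + W
O = -30 (O = -5 + 5*(-5) = -5 - 25 = -30)
N(-2, -3)*(S(5)*(-1)) + O = (-9 - 3)*((-8 + 5*5)*(-1)) - 30 = -12*(-8 + 25)*(-1) - 30 = -204*(-1) - 30 = -12*(-17) - 30 = 204 - 30 = 174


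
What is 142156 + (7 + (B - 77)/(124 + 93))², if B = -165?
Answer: 6695614613/47089 ≈ 1.4219e+5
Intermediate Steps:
142156 + (7 + (B - 77)/(124 + 93))² = 142156 + (7 + (-165 - 77)/(124 + 93))² = 142156 + (7 - 242/217)² = 142156 + (1277/217)² = 142156 + 1630729/47089 = 6695614613/47089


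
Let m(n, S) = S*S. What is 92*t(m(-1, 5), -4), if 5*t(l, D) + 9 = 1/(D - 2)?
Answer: -506/3 ≈ -168.67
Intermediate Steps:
m(n, S) = S²
t(l, D) = -9/5 + 1/(5*(-2 + D)) (t(l, D) = -9/5 + 1/(5*(D - 2)) = -9/5 + 1/(5*(-2 + D)))
92*t(m(-1, 5), -4) = 92*((19 - 9*(-4))/(5*(-2 - 4))) = 92*((⅕)*(19 + 36)/(-6)) = 92*((⅕)*(-⅙)*55) = 92*(-11/6) = -506/3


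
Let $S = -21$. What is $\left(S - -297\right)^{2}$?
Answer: $76176$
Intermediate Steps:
$\left(S - -297\right)^{2} = \left(-21 - -297\right)^{2} = \left(-21 + 297\right)^{2} = 276^{2} = 76176$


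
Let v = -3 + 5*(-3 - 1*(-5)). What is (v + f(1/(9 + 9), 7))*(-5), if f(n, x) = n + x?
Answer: -1265/18 ≈ -70.278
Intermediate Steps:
v = 7 (v = -3 + 5*(-3 + 5) = -3 + 5*2 = -3 + 10 = 7)
(v + f(1/(9 + 9), 7))*(-5) = (7 + (1/(9 + 9) + 7))*(-5) = (7 + (1/18 + 7))*(-5) = (7 + 127/18)*(-5) = (253/18)*(-5) = -1265/18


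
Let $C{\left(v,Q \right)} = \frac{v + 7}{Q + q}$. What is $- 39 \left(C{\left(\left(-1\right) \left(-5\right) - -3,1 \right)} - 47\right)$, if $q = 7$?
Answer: $\frac{14079}{8} \approx 1759.9$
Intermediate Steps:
$C{\left(v,Q \right)} = \frac{7 + v}{7 + Q}$ ($C{\left(v,Q \right)} = \frac{v + 7}{Q + 7} = \frac{7 + v}{7 + Q}$)
$- 39 \left(C{\left(\left(-1\right) \left(-5\right) - -3,1 \right)} - 47\right) = - 39 \left(\frac{7 - -8}{7 + 1} - 47\right) = - 39 \left(\frac{7 + \left(5 + 3\right)}{8} - 47\right) = - 39 \left(\frac{7 + 8}{8} - 47\right) = - 39 \left(\frac{1}{8} \cdot 15 - 47\right) = - 39 \left(\frac{15}{8} - 47\right) = \left(-39\right) \left(- \frac{361}{8}\right) = \frac{14079}{8}$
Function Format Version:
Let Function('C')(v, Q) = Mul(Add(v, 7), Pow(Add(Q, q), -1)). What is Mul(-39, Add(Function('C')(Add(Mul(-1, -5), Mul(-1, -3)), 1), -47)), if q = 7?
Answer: Rational(14079, 8) ≈ 1759.9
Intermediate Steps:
Function('C')(v, Q) = Mul(Pow(Add(7, Q), -1), Add(7, v)) (Function('C')(v, Q) = Mul(Add(v, 7), Pow(Add(Q, 7), -1)) = Mul(Add(7, v), Pow(Add(7, Q), -1)) = Mul(Pow(Add(7, Q), -1), Add(7, v)))
Mul(-39, Add(Function('C')(Add(Mul(-1, -5), Mul(-1, -3)), 1), -47)) = Mul(-39, Add(Mul(Pow(Add(7, 1), -1), Add(7, Add(Mul(-1, -5), Mul(-1, -3)))), -47)) = Mul(-39, Add(Mul(Pow(8, -1), Add(7, Add(5, 3))), -47)) = Mul(-39, Add(Mul(Rational(1, 8), Add(7, 8)), -47)) = Mul(-39, Add(Mul(Rational(1, 8), 15), -47)) = Mul(-39, Add(Rational(15, 8), -47)) = Mul(-39, Rational(-361, 8)) = Rational(14079, 8)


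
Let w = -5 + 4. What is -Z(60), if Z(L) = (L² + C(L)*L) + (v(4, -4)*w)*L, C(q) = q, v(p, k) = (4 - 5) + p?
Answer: -7020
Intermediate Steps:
v(p, k) = -1 + p
w = -1
Z(L) = -3*L + 2*L² (Z(L) = (L² + L*L) + ((-1 + 4)*(-1))*L = (L² + L²) + (3*(-1))*L = 2*L² - 3*L = -3*L + 2*L²)
-Z(60) = -60*(-3 + 2*60) = -60*(-3 + 120) = -60*117 = -1*7020 = -7020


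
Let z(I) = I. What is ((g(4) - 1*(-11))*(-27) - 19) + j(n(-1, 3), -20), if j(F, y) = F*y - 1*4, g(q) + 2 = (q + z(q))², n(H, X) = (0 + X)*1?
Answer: -2054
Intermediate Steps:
n(H, X) = X (n(H, X) = X*1 = X)
g(q) = -2 + 4*q² (g(q) = -2 + (q + q)² = -2 + (2*q)² = -2 + 4*q²)
j(F, y) = -4 + F*y (j(F, y) = F*y - 4 = -4 + F*y)
((g(4) - 1*(-11))*(-27) - 19) + j(n(-1, 3), -20) = (((-2 + 4*4²) - 1*(-11))*(-27) - 19) + (-4 + 3*(-20)) = (((-2 + 4*16) + 11)*(-27) - 19) + (-4 - 60) = (((-2 + 64) + 11)*(-27) - 19) - 64 = ((62 + 11)*(-27) - 19) - 64 = (73*(-27) - 19) - 64 = (-1971 - 19) - 64 = -1990 - 64 = -2054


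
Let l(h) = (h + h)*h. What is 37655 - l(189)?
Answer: -33787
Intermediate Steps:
l(h) = 2*h**2 (l(h) = (2*h)*h = 2*h**2)
37655 - l(189) = 37655 - 2*189**2 = 37655 - 2*35721 = 37655 - 1*71442 = 37655 - 71442 = -33787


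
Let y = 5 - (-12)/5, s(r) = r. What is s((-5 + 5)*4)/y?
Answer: 0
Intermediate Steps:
y = 37/5 (y = 5 - (-12)/5 = 5 - 2*(-6/5) = 5 + 12/5 = 37/5 ≈ 7.4000)
s((-5 + 5)*4)/y = ((-5 + 5)*4)/(37/5) = (0*4)*(5/37) = 0*(5/37) = 0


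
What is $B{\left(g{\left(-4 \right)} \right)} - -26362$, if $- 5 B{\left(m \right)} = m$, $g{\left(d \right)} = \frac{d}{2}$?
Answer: $\frac{131812}{5} \approx 26362.0$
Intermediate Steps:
$g{\left(d \right)} = \frac{d}{2}$ ($g{\left(d \right)} = d \frac{1}{2} = \frac{d}{2}$)
$B{\left(m \right)} = - \frac{m}{5}$
$B{\left(g{\left(-4 \right)} \right)} - -26362 = - \frac{\frac{1}{2} \left(-4\right)}{5} - -26362 = \left(- \frac{1}{5}\right) \left(-2\right) + 26362 = \frac{2}{5} + 26362 = \frac{131812}{5}$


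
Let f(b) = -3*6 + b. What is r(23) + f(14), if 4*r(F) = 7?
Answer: -9/4 ≈ -2.2500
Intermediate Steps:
r(F) = 7/4 (r(F) = (¼)*7 = 7/4)
f(b) = -18 + b
r(23) + f(14) = 7/4 + (-18 + 14) = 7/4 - 4 = -9/4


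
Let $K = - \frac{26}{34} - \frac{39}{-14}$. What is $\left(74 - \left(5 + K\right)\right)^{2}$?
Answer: $\frac{254115481}{56644} \approx 4486.2$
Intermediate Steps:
$K = \frac{481}{238}$ ($K = \left(-26\right) \frac{1}{34} - - \frac{39}{14} = - \frac{13}{17} + \frac{39}{14} = \frac{481}{238} \approx 2.021$)
$\left(74 - \left(5 + K\right)\right)^{2} = \left(74 - \frac{1671}{238}\right)^{2} = \left(\frac{15941}{238}\right)^{2} = \frac{254115481}{56644}$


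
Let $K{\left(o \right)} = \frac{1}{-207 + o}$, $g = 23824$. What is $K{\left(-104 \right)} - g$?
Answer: $- \frac{7409265}{311} \approx -23824.0$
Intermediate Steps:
$K{\left(-104 \right)} - g = \frac{1}{-207 - 104} - 23824 = \frac{1}{-311} - 23824 = - \frac{1}{311} - 23824 = - \frac{7409265}{311}$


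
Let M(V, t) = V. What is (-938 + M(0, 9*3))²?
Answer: 879844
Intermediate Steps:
(-938 + M(0, 9*3))² = (-938 + 0)² = (-938)² = 879844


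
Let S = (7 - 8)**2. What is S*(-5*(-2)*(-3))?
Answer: -30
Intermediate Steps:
S = 1 (S = (-1)**2 = 1)
S*(-5*(-2)*(-3)) = 1*(-5*(-2)*(-3)) = 1*(10*(-3)) = 1*(-30) = -30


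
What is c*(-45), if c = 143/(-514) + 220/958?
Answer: 538065/246206 ≈ 2.1854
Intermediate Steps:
c = -11957/246206 (c = 143*(-1/514) + 220*(1/958) = -143/514 + 110/479 = -11957/246206 ≈ -0.048565)
c*(-45) = -11957/246206*(-45) = 538065/246206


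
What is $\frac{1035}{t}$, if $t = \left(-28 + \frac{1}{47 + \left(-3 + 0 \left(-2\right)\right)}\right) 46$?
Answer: $- \frac{990}{1231} \approx -0.80422$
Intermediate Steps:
$t = - \frac{28313}{22}$ ($t = \left(-28 + \frac{1}{47 + \left(-3 + 0\right)}\right) 46 = \left(-28 + \frac{1}{47 - 3}\right) 46 = \left(-28 + \frac{1}{44}\right) 46 = \left(- \frac{1231}{44}\right) 46 = - \frac{28313}{22} \approx -1287.0$)
$\frac{1035}{t} = \frac{1035}{- \frac{28313}{22}} = 1035 \left(- \frac{22}{28313}\right) = - \frac{990}{1231}$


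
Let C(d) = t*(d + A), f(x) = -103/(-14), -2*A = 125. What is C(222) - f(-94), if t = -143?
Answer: -159711/7 ≈ -22816.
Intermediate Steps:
A = -125/2 (A = -½*125 = -125/2 ≈ -62.500)
f(x) = 103/14 (f(x) = -103*(-1/14) = 103/14)
C(d) = 17875/2 - 143*d (C(d) = -143*(d - 125/2) = -143*(-125/2 + d) = 17875/2 - 143*d)
C(222) - f(-94) = (17875/2 - 143*222) - 1*103/14 = (17875/2 - 31746) - 103/14 = -45617/2 - 103/14 = -159711/7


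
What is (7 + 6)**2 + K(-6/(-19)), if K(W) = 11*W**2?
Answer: 61405/361 ≈ 170.10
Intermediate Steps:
(7 + 6)**2 + K(-6/(-19)) = (7 + 6)**2 + 11*(-6/(-19))**2 = 13**2 + 11*(-6*(-1/19))**2 = 169 + 11*(6/19)**2 = 169 + 11*(36/361) = 169 + 396/361 = 61405/361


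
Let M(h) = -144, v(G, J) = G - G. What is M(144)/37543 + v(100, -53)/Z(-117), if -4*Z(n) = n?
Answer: -144/37543 ≈ -0.0038356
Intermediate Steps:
Z(n) = -n/4
v(G, J) = 0
M(144)/37543 + v(100, -53)/Z(-117) = -144/37543 + 0/((-¼*(-117))) = -144*1/37543 + 0/(117/4) = -144/37543 + 0*(4/117) = -144/37543 + 0 = -144/37543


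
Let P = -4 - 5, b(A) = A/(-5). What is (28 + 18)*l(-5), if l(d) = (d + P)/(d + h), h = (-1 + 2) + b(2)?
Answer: 1610/11 ≈ 146.36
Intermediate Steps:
b(A) = -A/5 (b(A) = A*(-1/5) = -A/5)
P = -9
h = 3/5 (h = (-1 + 2) - 1/5*2 = 1 - 2/5 = 3/5 ≈ 0.60000)
l(d) = (-9 + d)/(3/5 + d) (l(d) = (d - 9)/(d + 3/5) = (-9 + d)/(3/5 + d))
(28 + 18)*l(-5) = (28 + 18)*(5*(-9 - 5)/(3 + 5*(-5))) = 46*(5*(-14)/(3 - 25)) = 46*(5*(-14)/(-22)) = 46*(5*(-1/22)*(-14)) = 46*(35/11) = 1610/11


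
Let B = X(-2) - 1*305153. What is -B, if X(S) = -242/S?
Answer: 305032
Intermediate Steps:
B = -305032 (B = -242/(-2) - 1*305153 = -242*(-1/2) - 305153 = 121 - 305153 = -305032)
-B = -1*(-305032) = 305032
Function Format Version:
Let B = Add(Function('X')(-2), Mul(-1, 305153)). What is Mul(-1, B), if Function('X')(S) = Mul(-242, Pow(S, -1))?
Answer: 305032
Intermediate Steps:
B = -305032 (B = Add(Mul(-242, Pow(-2, -1)), Mul(-1, 305153)) = Add(Mul(-242, Rational(-1, 2)), -305153) = Add(121, -305153) = -305032)
Mul(-1, B) = Mul(-1, -305032) = 305032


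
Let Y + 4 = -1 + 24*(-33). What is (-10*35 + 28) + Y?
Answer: -1119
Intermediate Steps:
Y = -797 (Y = -4 + (-1 + 24*(-33)) = -4 + (-1 - 792) = -4 - 793 = -797)
(-10*35 + 28) + Y = (-10*35 + 28) - 797 = (-350 + 28) - 797 = -322 - 797 = -1119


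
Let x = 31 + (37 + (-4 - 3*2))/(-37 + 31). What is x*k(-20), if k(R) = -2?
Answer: -53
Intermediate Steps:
x = 53/2 (x = 31 + (37 + (-4 - 6))/(-6) = 31 + (37 - 10)*(-⅙) = 31 + 27*(-⅙) = 31 - 9/2 = 53/2 ≈ 26.500)
x*k(-20) = (53/2)*(-2) = -53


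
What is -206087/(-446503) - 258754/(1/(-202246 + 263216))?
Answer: -7044134639658053/446503 ≈ -1.5776e+10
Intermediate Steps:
-206087/(-446503) - 258754/(1/(-202246 + 263216)) = -206087*(-1/446503) - 258754/(1/60970) = 206087/446503 - 258754/1/60970 = 206087/446503 - 258754*60970 = 206087/446503 - 15776231380 = -7044134639658053/446503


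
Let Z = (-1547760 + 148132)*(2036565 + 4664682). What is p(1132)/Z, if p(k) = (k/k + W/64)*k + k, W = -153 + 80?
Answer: -15565/150068046977856 ≈ -1.0372e-10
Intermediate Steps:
W = -73
Z = -9379252936116 (Z = -1399628*6701247 = -9379252936116)
p(k) = 55*k/64 (p(k) = (k/k - 73/64)*k + k = (1 - 73*1/64)*k + k = (1 - 73/64)*k + k = -9*k/64 + k = 55*k/64)
p(1132)/Z = ((55/64)*1132)/(-9379252936116) = (15565/16)*(-1/9379252936116) = -15565/150068046977856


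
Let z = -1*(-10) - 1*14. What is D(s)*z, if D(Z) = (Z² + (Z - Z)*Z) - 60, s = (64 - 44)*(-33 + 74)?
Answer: -2689360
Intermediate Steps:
s = 820 (s = 20*41 = 820)
D(Z) = -60 + Z² (D(Z) = (Z² + 0*Z) - 60 = (Z² + 0) - 60 = Z² - 60 = -60 + Z²)
z = -4 (z = 10 - 14 = -4)
D(s)*z = (-60 + 820²)*(-4) = (-60 + 672400)*(-4) = 672340*(-4) = -2689360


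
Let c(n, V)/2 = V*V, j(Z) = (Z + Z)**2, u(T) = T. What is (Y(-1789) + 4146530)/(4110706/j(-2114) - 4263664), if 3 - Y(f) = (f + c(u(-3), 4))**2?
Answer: -9469659516128/38108592667335 ≈ -0.24849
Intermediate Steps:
j(Z) = 4*Z**2 (j(Z) = (2*Z)**2 = 4*Z**2)
c(n, V) = 2*V**2 (c(n, V) = 2*(V*V) = 2*V**2)
Y(f) = 3 - (32 + f)**2 (Y(f) = 3 - (f + 2*4**2)**2 = 3 - (f + 2*16)**2 = 3 - (f + 32)**2 = 3 - (32 + f)**2)
(Y(-1789) + 4146530)/(4110706/j(-2114) - 4263664) = ((3 - (32 - 1789)**2) + 4146530)/(4110706/((4*(-2114)**2)) - 4263664) = ((3 - 1*(-1757)**2) + 4146530)/(4110706/((4*4468996)) - 4263664) = ((3 - 1*3087049) + 4146530)/(4110706/17875984 - 4263664) = ((3 - 3087049) + 4146530)/(4110706*(1/17875984) - 4263664) = (-3087046 + 4146530)/(2055353/8937992 - 4263664) = 1059484/(-38108592667335/8937992) = 1059484*(-8937992/38108592667335) = -9469659516128/38108592667335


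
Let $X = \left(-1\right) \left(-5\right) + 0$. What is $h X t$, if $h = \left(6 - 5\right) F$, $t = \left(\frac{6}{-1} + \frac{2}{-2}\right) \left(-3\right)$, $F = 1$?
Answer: $105$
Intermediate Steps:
$t = 21$ ($t = \left(6 \left(-1\right) + 2 \left(- \frac{1}{2}\right)\right) \left(-3\right) = \left(-6 - 1\right) \left(-3\right) = \left(-7\right) \left(-3\right) = 21$)
$h = 1$ ($h = \left(6 - 5\right) 1 = 1 \cdot 1 = 1$)
$X = 5$ ($X = 5 + 0 = 5$)
$h X t = 1 \cdot 5 \cdot 21 = 5 \cdot 21 = 105$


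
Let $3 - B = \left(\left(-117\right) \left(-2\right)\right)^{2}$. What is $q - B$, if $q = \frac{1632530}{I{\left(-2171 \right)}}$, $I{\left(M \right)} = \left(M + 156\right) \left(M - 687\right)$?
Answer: $\frac{31531704164}{575887} \approx 54753.0$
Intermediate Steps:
$I{\left(M \right)} = \left(-687 + M\right) \left(156 + M\right)$ ($I{\left(M \right)} = \left(156 + M\right) \left(-687 + M\right) = \left(-687 + M\right) \left(156 + M\right)$)
$q = \frac{163253}{575887}$ ($q = \frac{1632530}{-107172 + \left(-2171\right)^{2} - -1152801} = \frac{1632530}{-107172 + 4713241 + 1152801} = \frac{1632530}{5758870} = 1632530 \cdot \frac{1}{5758870} = \frac{163253}{575887} \approx 0.28348$)
$B = -54753$ ($B = 3 - \left(\left(-117\right) \left(-2\right)\right)^{2} = 3 - 234^{2} = 3 - 54756 = -54753$)
$q - B = \frac{163253}{575887} - -54753 = \frac{163253}{575887} + 54753 = \frac{31531704164}{575887}$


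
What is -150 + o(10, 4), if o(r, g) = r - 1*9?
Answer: -149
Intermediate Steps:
o(r, g) = -9 + r (o(r, g) = r - 9 = -9 + r)
-150 + o(10, 4) = -150 + (-9 + 10) = -150 + 1 = -149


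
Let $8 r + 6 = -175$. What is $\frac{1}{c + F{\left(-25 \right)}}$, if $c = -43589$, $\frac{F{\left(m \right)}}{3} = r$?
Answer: $- \frac{8}{349255} \approx -2.2906 \cdot 10^{-5}$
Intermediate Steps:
$r = - \frac{181}{8}$ ($r = - \frac{3}{4} + \frac{1}{8} \left(-175\right) = - \frac{3}{4} - \frac{175}{8} = - \frac{181}{8} \approx -22.625$)
$F{\left(m \right)} = - \frac{543}{8}$ ($F{\left(m \right)} = 3 \left(- \frac{181}{8}\right) = - \frac{543}{8}$)
$\frac{1}{c + F{\left(-25 \right)}} = \frac{1}{-43589 - \frac{543}{8}} = \frac{1}{- \frac{349255}{8}} = - \frac{8}{349255}$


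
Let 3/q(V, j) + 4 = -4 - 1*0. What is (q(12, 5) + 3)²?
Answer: 441/64 ≈ 6.8906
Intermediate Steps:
q(V, j) = -3/8 (q(V, j) = 3/(-4 + (-4 - 1*0)) = 3/(-4 + (-4 + 0)) = 3/(-4 - 4) = 3/(-8) = 3*(-⅛) = -3/8)
(q(12, 5) + 3)² = (-3/8 + 3)² = (21/8)² = 441/64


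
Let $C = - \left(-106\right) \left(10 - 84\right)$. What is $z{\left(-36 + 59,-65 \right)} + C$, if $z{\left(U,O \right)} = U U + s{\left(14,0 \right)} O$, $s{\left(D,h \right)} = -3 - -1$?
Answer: $-7185$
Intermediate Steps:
$s{\left(D,h \right)} = -2$ ($s{\left(D,h \right)} = -3 + 1 = -2$)
$z{\left(U,O \right)} = U^{2} - 2 O$ ($z{\left(U,O \right)} = U U - 2 O = U^{2} - 2 O$)
$C = -7844$ ($C = - \left(-106\right) \left(-74\right) = \left(-1\right) 7844 = -7844$)
$z{\left(-36 + 59,-65 \right)} + C = \left(\left(-36 + 59\right)^{2} - -130\right) - 7844 = \left(23^{2} + 130\right) - 7844 = \left(529 + 130\right) - 7844 = 659 - 7844 = -7185$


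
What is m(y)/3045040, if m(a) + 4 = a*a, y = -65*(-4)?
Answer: 16899/761260 ≈ 0.022199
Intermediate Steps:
y = 260
m(a) = -4 + a**2 (m(a) = -4 + a*a = -4 + a**2)
m(y)/3045040 = (-4 + 260**2)/3045040 = (-4 + 67600)*(1/3045040) = 67596*(1/3045040) = 16899/761260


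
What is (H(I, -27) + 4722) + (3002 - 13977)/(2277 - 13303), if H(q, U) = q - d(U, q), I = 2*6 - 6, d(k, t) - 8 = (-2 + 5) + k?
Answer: 52318319/11026 ≈ 4745.0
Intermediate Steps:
d(k, t) = 11 + k (d(k, t) = 8 + ((-2 + 5) + k) = 8 + (3 + k) = 11 + k)
I = 6 (I = 12 - 6 = 6)
H(q, U) = -11 + q - U (H(q, U) = q - (11 + U) = q + (-11 - U) = -11 + q - U)
(H(I, -27) + 4722) + (3002 - 13977)/(2277 - 13303) = ((-11 + 6 - 1*(-27)) + 4722) + (3002 - 13977)/(2277 - 13303) = ((-11 + 6 + 27) + 4722) - 10975/(-11026) = (22 + 4722) - 10975*(-1/11026) = 4744 + 10975/11026 = 52318319/11026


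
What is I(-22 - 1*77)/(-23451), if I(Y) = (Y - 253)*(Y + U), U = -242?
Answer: -120032/23451 ≈ -5.1184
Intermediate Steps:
I(Y) = (-253 + Y)*(-242 + Y) (I(Y) = (Y - 253)*(Y - 242) = (-253 + Y)*(-242 + Y))
I(-22 - 1*77)/(-23451) = (61226 + (-22 - 1*77)² - 495*(-22 - 1*77))/(-23451) = (61226 + (-22 - 77)² - 495*(-22 - 77))*(-1/23451) = (61226 + (-99)² - 495*(-99))*(-1/23451) = (61226 + 9801 + 49005)*(-1/23451) = 120032*(-1/23451) = -120032/23451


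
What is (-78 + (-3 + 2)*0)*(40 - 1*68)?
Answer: 2184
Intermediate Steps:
(-78 + (-3 + 2)*0)*(40 - 1*68) = (-78 - 1*0)*(40 - 68) = (-78 + 0)*(-28) = -78*(-28) = 2184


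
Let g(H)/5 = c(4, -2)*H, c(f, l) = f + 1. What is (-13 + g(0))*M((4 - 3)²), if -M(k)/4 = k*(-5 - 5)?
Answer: -520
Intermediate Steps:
c(f, l) = 1 + f
g(H) = 25*H (g(H) = 5*((1 + 4)*H) = 5*(5*H) = 25*H)
M(k) = 40*k (M(k) = -4*k*(-5 - 5) = -4*k*(-10) = -(-40)*k = 40*k)
(-13 + g(0))*M((4 - 3)²) = (-13 + 25*0)*(40*(4 - 3)²) = (-13 + 0)*(40*1²) = -520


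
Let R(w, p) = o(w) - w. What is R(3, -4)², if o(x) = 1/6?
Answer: 289/36 ≈ 8.0278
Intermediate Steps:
o(x) = ⅙
R(w, p) = ⅙ - w
R(3, -4)² = (⅙ - 1*3)² = (⅙ - 3)² = (-17/6)² = 289/36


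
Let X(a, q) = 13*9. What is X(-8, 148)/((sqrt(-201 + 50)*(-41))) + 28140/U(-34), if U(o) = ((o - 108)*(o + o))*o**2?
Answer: 7035/2790584 + 117*I*sqrt(151)/6191 ≈ 0.002521 + 0.23223*I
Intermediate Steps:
X(a, q) = 117
U(o) = 2*o**3*(-108 + o) (U(o) = ((-108 + o)*(2*o))*o**2 = (2*o*(-108 + o))*o**2 = 2*o**3*(-108 + o))
X(-8, 148)/((sqrt(-201 + 50)*(-41))) + 28140/U(-34) = 117/((sqrt(-201 + 50)*(-41))) + 28140/((2*(-34)**3*(-108 - 34))) = 117/((sqrt(-151)*(-41))) + 28140/((2*(-39304)*(-142))) = 117/(((I*sqrt(151))*(-41))) + 28140/11162336 = 117/((-41*I*sqrt(151))) + 28140*(1/11162336) = 117*(I*sqrt(151)/6191) + 7035/2790584 = 117*I*sqrt(151)/6191 + 7035/2790584 = 7035/2790584 + 117*I*sqrt(151)/6191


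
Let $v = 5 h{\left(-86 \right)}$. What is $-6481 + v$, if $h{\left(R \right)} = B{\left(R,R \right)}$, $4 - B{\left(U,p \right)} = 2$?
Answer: $-6471$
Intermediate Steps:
$B{\left(U,p \right)} = 2$ ($B{\left(U,p \right)} = 4 - 2 = 2$)
$h{\left(R \right)} = 2$
$v = 10$ ($v = 5 \cdot 2 = 10$)
$-6481 + v = -6481 + 10 = -6471$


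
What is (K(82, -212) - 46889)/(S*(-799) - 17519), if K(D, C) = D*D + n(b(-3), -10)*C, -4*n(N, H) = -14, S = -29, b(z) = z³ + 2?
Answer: -40907/5652 ≈ -7.2376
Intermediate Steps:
b(z) = 2 + z³
n(N, H) = 7/2 (n(N, H) = -¼*(-14) = 7/2)
K(D, C) = D² + 7*C/2 (K(D, C) = D*D + 7*C/2 = D² + 7*C/2)
(K(82, -212) - 46889)/(S*(-799) - 17519) = ((82² + (7/2)*(-212)) - 46889)/(-29*(-799) - 17519) = ((6724 - 742) - 46889)/(23171 - 17519) = (5982 - 46889)/5652 = -40907*1/5652 = -40907/5652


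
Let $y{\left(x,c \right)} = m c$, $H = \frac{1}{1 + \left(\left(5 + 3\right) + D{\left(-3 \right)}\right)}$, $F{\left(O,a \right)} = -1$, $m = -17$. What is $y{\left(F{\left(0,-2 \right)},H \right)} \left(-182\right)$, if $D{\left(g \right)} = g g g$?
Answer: $- \frac{1547}{9} \approx -171.89$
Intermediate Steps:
$D{\left(g \right)} = g^{3}$ ($D{\left(g \right)} = g^{2} g = g^{3}$)
$H = - \frac{1}{18}$ ($H = \frac{1}{1 + \left(\left(5 + 3\right) + \left(-3\right)^{3}\right)} = \frac{1}{1 + \left(8 - 27\right)} = \frac{1}{1 - 19} = \frac{1}{-18} = - \frac{1}{18} \approx -0.055556$)
$y{\left(x,c \right)} = - 17 c$
$y{\left(F{\left(0,-2 \right)},H \right)} \left(-182\right) = \left(-17\right) \left(- \frac{1}{18}\right) \left(-182\right) = \frac{17}{18} \left(-182\right) = - \frac{1547}{9}$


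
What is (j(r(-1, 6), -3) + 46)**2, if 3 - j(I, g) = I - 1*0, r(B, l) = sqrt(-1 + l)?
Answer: (49 - sqrt(5))**2 ≈ 2186.9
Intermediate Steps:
j(I, g) = 3 - I (j(I, g) = 3 - (I - 1*0) = 3 - (I + 0) = 3 - I)
(j(r(-1, 6), -3) + 46)**2 = ((3 - sqrt(-1 + 6)) + 46)**2 = ((3 - sqrt(5)) + 46)**2 = (49 - sqrt(5))**2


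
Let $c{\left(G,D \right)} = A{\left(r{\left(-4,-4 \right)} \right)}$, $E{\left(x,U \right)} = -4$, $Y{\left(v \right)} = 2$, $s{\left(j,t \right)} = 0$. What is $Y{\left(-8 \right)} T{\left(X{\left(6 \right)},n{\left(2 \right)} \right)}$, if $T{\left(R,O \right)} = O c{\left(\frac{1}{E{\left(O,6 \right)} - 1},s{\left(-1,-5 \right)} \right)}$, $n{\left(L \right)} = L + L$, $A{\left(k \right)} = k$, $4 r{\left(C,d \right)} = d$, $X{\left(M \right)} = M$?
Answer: $-8$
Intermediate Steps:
$r{\left(C,d \right)} = \frac{d}{4}$
$c{\left(G,D \right)} = -1$ ($c{\left(G,D \right)} = \frac{1}{4} \left(-4\right) = -1$)
$n{\left(L \right)} = 2 L$
$T{\left(R,O \right)} = - O$ ($T{\left(R,O \right)} = O \left(-1\right) = - O$)
$Y{\left(-8 \right)} T{\left(X{\left(6 \right)},n{\left(2 \right)} \right)} = 2 \left(- 2 \cdot 2\right) = 2 \left(\left(-1\right) 4\right) = 2 \left(-4\right) = -8$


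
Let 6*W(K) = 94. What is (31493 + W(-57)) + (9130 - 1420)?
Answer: 117656/3 ≈ 39219.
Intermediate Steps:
W(K) = 47/3 (W(K) = (1/6)*94 = 47/3)
(31493 + W(-57)) + (9130 - 1420) = (31493 + 47/3) + (9130 - 1420) = 94526/3 + 7710 = 117656/3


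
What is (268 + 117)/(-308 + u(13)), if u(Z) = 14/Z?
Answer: -143/114 ≈ -1.2544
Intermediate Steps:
(268 + 117)/(-308 + u(13)) = (268 + 117)/(-308 + 14/13) = 385/(-308 + 14*(1/13)) = 385/(-308 + 14/13) = 385/(-3990/13) = 385*(-13/3990) = -143/114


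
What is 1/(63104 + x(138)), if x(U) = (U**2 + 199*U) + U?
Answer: 1/109748 ≈ 9.1118e-6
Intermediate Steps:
x(U) = U**2 + 200*U
1/(63104 + x(138)) = 1/(63104 + 138*(200 + 138)) = 1/(63104 + 138*338) = 1/(63104 + 46644) = 1/109748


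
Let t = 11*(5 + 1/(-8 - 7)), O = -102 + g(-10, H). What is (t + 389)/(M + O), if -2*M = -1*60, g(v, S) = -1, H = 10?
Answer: -6649/1095 ≈ -6.0721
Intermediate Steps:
M = 30 (M = -(-1)*60/2 = -1/2*(-60) = 30)
O = -103 (O = -102 - 1 = -103)
t = 814/15 (t = 11*(5 + 1/(-15)) = 11*(5 - 1/15) = 11*(74/15) = 814/15 ≈ 54.267)
(t + 389)/(M + O) = (814/15 + 389)/(30 - 103) = (6649/15)/(-73) = (6649/15)*(-1/73) = -6649/1095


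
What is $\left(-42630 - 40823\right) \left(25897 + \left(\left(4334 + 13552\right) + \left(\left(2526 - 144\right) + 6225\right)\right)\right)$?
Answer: $-4372102670$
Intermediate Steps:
$\left(-42630 - 40823\right) \left(25897 + \left(\left(4334 + 13552\right) + \left(\left(2526 - 144\right) + 6225\right)\right)\right) = - 83453 \left(25897 + \left(17886 + \left(2382 + 6225\right)\right)\right) = - 83453 \left(25897 + \left(17886 + 8607\right)\right) = - 83453 \left(25897 + 26493\right) = \left(-83453\right) 52390 = -4372102670$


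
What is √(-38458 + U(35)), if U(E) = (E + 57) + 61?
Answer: I*√38305 ≈ 195.72*I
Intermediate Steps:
U(E) = 118 + E (U(E) = (57 + E) + 61 = 118 + E)
√(-38458 + U(35)) = √(-38458 + (118 + 35)) = √(-38458 + 153) = √(-38305) = I*√38305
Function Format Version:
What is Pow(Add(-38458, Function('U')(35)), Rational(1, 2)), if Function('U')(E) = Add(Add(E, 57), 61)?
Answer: Mul(I, Pow(38305, Rational(1, 2))) ≈ Mul(195.72, I)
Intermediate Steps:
Function('U')(E) = Add(118, E) (Function('U')(E) = Add(Add(57, E), 61) = Add(118, E))
Pow(Add(-38458, Function('U')(35)), Rational(1, 2)) = Pow(Add(-38458, Add(118, 35)), Rational(1, 2)) = Pow(Add(-38458, 153), Rational(1, 2)) = Pow(-38305, Rational(1, 2)) = Mul(I, Pow(38305, Rational(1, 2)))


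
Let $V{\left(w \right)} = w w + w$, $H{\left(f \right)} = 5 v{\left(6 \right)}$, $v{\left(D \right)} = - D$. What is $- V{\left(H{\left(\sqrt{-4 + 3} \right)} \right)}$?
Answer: $-870$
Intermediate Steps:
$H{\left(f \right)} = -30$ ($H{\left(f \right)} = 5 \left(\left(-1\right) 6\right) = 5 \left(-6\right) = -30$)
$V{\left(w \right)} = w + w^{2}$ ($V{\left(w \right)} = w^{2} + w = w + w^{2}$)
$- V{\left(H{\left(\sqrt{-4 + 3} \right)} \right)} = - \left(-30\right) \left(1 - 30\right) = - \left(-30\right) \left(-29\right) = \left(-1\right) 870 = -870$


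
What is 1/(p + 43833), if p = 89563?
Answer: 1/133396 ≈ 7.4965e-6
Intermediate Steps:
1/(p + 43833) = 1/(89563 + 43833) = 1/133396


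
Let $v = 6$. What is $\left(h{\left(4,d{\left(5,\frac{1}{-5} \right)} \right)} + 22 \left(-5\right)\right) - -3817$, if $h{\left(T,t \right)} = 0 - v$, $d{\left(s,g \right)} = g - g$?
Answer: $3701$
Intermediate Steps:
$d{\left(s,g \right)} = 0$
$h{\left(T,t \right)} = -6$ ($h{\left(T,t \right)} = 0 - 6 = -6$)
$\left(h{\left(4,d{\left(5,\frac{1}{-5} \right)} \right)} + 22 \left(-5\right)\right) - -3817 = \left(-6 + 22 \left(-5\right)\right) - -3817 = \left(-6 - 110\right) + 3817 = -116 + 3817 = 3701$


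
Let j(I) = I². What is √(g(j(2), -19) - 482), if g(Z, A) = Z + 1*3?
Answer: 5*I*√19 ≈ 21.794*I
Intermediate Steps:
g(Z, A) = 3 + Z (g(Z, A) = Z + 3 = 3 + Z)
√(g(j(2), -19) - 482) = √((3 + 2²) - 482) = √((3 + 4) - 482) = √(7 - 482) = √(-475) = 5*I*√19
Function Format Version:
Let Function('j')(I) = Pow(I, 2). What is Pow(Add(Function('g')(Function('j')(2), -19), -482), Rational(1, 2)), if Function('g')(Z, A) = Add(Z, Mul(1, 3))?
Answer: Mul(5, I, Pow(19, Rational(1, 2))) ≈ Mul(21.794, I)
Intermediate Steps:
Function('g')(Z, A) = Add(3, Z) (Function('g')(Z, A) = Add(Z, 3) = Add(3, Z))
Pow(Add(Function('g')(Function('j')(2), -19), -482), Rational(1, 2)) = Pow(Add(Add(3, Pow(2, 2)), -482), Rational(1, 2)) = Pow(Add(Add(3, 4), -482), Rational(1, 2)) = Pow(Add(7, -482), Rational(1, 2)) = Pow(-475, Rational(1, 2)) = Mul(5, I, Pow(19, Rational(1, 2)))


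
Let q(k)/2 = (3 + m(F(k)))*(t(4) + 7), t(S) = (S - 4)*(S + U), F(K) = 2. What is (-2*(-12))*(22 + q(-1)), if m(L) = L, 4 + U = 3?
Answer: 2208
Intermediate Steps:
U = -1 (U = -4 + 3 = -1)
t(S) = (-1 + S)*(-4 + S) (t(S) = (S - 4)*(S - 1) = (-4 + S)*(-1 + S) = (-1 + S)*(-4 + S))
q(k) = 70 (q(k) = 2*((3 + 2)*((4 + 4² - 5*4) + 7)) = 2*(5*((4 + 16 - 20) + 7)) = 2*(5*(0 + 7)) = 2*(5*7) = 2*35 = 70)
(-2*(-12))*(22 + q(-1)) = (-2*(-12))*(22 + 70) = 24*92 = 2208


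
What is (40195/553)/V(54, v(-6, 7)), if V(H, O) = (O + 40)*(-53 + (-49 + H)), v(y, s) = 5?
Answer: -8039/238896 ≈ -0.033651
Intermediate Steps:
V(H, O) = (-102 + H)*(40 + O) (V(H, O) = (40 + O)*(-102 + H) = (-102 + H)*(40 + O))
(40195/553)/V(54, v(-6, 7)) = (40195/553)/(-4080 - 102*5 + 40*54 + 54*5) = (40195*(1/553))/(-4080 - 510 + 2160 + 270) = (40195/553)/(-2160) = (40195/553)*(-1/2160) = -8039/238896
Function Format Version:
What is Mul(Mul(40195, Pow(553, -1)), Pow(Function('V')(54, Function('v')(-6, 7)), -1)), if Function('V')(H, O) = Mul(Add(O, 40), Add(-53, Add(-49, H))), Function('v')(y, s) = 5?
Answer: Rational(-8039, 238896) ≈ -0.033651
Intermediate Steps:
Function('V')(H, O) = Mul(Add(-102, H), Add(40, O)) (Function('V')(H, O) = Mul(Add(40, O), Add(-102, H)) = Mul(Add(-102, H), Add(40, O)))
Mul(Mul(40195, Pow(553, -1)), Pow(Function('V')(54, Function('v')(-6, 7)), -1)) = Mul(Mul(40195, Pow(553, -1)), Pow(Add(-4080, Mul(-102, 5), Mul(40, 54), Mul(54, 5)), -1)) = Mul(Mul(40195, Rational(1, 553)), Pow(Add(-4080, -510, 2160, 270), -1)) = Mul(Rational(40195, 553), Pow(-2160, -1)) = Mul(Rational(40195, 553), Rational(-1, 2160)) = Rational(-8039, 238896)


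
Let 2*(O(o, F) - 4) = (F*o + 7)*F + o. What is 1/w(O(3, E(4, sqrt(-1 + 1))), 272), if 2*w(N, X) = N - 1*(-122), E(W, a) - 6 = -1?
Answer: 4/365 ≈ 0.010959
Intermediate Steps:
E(W, a) = 5 (E(W, a) = 6 - 1 = 5)
O(o, F) = 4 + o/2 + F*(7 + F*o)/2 (O(o, F) = 4 + ((F*o + 7)*F + o)/2 = 4 + ((7 + F*o)*F + o)/2 = 4 + (F*(7 + F*o) + o)/2 = 4 + (o + F*(7 + F*o))/2 = 4 + (o/2 + F*(7 + F*o)/2) = 4 + o/2 + F*(7 + F*o)/2)
w(N, X) = 61 + N/2 (w(N, X) = (N - 1*(-122))/2 = (N + 122)/2 = (122 + N)/2 = 61 + N/2)
1/w(O(3, E(4, sqrt(-1 + 1))), 272) = 1/(61 + (4 + (1/2)*3 + (7/2)*5 + (1/2)*3*5**2)/2) = 1/(61 + (4 + 3/2 + 35/2 + (1/2)*3*25)/2) = 1/(61 + (4 + 3/2 + 35/2 + 75/2)/2) = 1/(61 + (1/2)*(121/2)) = 1/(61 + 121/4) = 1/(365/4) = 4/365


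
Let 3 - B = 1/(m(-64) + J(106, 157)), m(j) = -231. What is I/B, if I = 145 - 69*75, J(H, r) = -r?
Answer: -390328/233 ≈ -1675.2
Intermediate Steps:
I = -5030 (I = 145 - 5175 = -5030)
B = 1165/388 (B = 3 - 1/(-231 - 1*157) = 3 - 1/(-231 - 157) = 3 - 1/(-388) = 3 - 1*(-1/388) = 3 + 1/388 = 1165/388 ≈ 3.0026)
I/B = -5030/1165/388 = -5030*388/1165 = -390328/233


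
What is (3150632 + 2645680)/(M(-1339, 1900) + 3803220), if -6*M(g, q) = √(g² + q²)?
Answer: 793607390087040/520721359859479 + 34777872*√5402921/520721359859479 ≈ 1.5242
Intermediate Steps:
M(g, q) = -√(g² + q²)/6
(3150632 + 2645680)/(M(-1339, 1900) + 3803220) = (3150632 + 2645680)/(-√((-1339)² + 1900²)/6 + 3803220) = 5796312/(-√(1792921 + 3610000)/6 + 3803220) = 5796312/(-√5402921/6 + 3803220) = 5796312/(3803220 - √5402921/6)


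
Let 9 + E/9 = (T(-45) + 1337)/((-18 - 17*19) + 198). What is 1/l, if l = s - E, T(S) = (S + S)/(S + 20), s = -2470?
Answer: -715/1647808 ≈ -0.00043391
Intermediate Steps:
T(S) = 2*S/(20 + S) (T(S) = (2*S)/(20 + S) = 2*S/(20 + S))
E = -118242/715 (E = -81 + 9*((2*(-45)/(20 - 45) + 1337)/((-18 - 17*19) + 198)) = -81 + 9*((2*(-45)/(-25) + 1337)/((-18 - 323) + 198)) = -81 + 9*((2*(-45)*(-1/25) + 1337)/(-341 + 198)) = -81 + 9*((18/5 + 1337)/(-143)) = -81 + 9*((6703/5)*(-1/143)) = -81 + 9*(-6703/715) = -81 - 60327/715 = -118242/715 ≈ -165.37)
l = -1647808/715 (l = -2470 - 1*(-118242/715) = -2470 + 118242/715 = -1647808/715 ≈ -2304.6)
1/l = 1/(-1647808/715) = -715/1647808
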